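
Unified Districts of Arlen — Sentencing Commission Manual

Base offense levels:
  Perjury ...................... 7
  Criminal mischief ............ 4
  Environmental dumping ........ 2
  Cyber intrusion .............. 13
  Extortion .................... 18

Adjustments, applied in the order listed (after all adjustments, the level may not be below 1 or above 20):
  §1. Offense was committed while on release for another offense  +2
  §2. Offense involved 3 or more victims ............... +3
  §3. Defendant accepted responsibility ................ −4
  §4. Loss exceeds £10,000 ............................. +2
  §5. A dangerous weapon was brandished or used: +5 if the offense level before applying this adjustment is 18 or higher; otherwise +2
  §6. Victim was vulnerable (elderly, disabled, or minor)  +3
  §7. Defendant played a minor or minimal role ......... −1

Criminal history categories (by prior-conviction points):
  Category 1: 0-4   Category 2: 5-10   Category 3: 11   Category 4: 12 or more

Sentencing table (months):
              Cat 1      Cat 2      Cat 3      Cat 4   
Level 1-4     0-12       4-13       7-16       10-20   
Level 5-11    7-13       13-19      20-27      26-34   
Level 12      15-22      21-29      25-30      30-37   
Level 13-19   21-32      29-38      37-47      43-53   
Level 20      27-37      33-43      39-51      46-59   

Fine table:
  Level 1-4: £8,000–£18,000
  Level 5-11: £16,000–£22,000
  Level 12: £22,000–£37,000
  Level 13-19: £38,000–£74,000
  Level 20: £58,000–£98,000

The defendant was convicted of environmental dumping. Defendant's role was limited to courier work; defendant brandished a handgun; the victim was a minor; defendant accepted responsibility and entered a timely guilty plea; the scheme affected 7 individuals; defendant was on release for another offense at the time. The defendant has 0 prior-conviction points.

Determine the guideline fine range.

£16,000–£22,000

Base offense level for environmental dumping: 2.
§1 applies: 2 + 2 = 4.
§2 applies: 4 + 3 = 7.
§3 applies: 7 − 4 = 3.
§5 applies (level before this adjustment is 3 < 18, so +2): 3 + 2 = 5.
§6 applies: 5 + 3 = 8.
§7 applies: 8 − 1 = 7.
Final offense level: 7.
Level 7 falls in the 5-11 band.
Fine table: Level 5-11 → £16,000–£22,000.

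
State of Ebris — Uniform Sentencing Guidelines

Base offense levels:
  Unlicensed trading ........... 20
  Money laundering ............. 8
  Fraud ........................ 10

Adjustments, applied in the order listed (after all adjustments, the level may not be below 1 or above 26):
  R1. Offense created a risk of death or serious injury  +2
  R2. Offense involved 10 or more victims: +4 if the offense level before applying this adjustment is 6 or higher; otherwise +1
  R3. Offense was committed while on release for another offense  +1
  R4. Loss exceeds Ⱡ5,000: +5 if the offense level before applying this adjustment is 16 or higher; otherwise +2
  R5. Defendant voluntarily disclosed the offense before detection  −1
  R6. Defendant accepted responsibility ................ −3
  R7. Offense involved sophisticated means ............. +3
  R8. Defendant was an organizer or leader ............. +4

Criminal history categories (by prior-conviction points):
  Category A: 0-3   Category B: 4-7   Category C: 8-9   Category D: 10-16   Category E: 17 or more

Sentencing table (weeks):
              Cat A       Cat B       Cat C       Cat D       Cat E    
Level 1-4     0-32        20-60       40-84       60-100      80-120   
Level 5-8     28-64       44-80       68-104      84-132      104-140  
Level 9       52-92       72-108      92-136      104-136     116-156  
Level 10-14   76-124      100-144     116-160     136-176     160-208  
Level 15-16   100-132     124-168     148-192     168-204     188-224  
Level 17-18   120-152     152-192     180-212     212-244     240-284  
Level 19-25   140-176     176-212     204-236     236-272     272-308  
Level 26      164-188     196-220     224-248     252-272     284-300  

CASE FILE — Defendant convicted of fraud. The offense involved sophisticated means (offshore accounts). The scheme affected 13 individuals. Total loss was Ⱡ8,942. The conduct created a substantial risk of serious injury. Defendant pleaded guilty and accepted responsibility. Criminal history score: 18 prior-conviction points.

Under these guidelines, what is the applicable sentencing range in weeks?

272-308 weeks

Base offense level for fraud: 10.
R1 applies: 10 + 2 = 12.
R2 applies (level before this adjustment is 12 ≥ 6, so +4): 12 + 4 = 16.
R4 applies (level before this adjustment is 16 ≥ 16, so +5): 16 + 5 = 21.
R5 does not apply.
R6 applies: 21 − 3 = 18.
R7 applies: 18 + 3 = 21.
Final offense level: 21.
Criminal history: 18 prior points → Category E (17+).
Level 21 falls in the 19-25 band.
Grid: Level 19-25 × Category E = 272-308 weeks.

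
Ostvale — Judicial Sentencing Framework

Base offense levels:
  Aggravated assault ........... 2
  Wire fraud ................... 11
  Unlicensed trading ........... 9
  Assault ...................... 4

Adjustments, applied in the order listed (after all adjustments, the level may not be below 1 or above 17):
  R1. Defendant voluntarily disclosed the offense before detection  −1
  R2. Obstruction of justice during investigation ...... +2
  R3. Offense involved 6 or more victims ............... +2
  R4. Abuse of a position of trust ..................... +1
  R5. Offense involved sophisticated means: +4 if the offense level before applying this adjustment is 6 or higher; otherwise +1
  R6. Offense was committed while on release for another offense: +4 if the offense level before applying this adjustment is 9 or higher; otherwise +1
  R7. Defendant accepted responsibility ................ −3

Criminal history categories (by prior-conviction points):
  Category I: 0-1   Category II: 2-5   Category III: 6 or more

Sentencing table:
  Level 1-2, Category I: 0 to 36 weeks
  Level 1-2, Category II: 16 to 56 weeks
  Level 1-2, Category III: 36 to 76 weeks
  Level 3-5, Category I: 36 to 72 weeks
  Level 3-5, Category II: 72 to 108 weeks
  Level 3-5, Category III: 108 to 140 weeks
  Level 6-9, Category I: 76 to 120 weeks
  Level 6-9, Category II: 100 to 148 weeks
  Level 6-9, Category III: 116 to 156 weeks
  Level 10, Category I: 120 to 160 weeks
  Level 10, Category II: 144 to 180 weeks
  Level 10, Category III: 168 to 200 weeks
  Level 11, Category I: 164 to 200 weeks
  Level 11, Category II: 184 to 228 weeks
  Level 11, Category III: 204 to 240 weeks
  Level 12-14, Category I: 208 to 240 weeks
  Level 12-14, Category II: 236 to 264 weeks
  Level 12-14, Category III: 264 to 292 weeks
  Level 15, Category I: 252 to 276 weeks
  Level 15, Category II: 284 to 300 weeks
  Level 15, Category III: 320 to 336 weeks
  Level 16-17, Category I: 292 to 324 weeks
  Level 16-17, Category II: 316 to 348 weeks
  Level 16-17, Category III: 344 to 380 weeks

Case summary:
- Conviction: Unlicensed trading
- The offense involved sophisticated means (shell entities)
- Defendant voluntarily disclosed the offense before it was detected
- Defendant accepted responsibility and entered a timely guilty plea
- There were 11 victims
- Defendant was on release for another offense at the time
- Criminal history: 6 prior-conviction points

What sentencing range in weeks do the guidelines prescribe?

320-336 weeks

Base offense level for unlicensed trading: 9.
R1 applies: 9 − 1 = 8.
R2 does not apply.
R3 applies: 8 + 2 = 10.
R4 does not apply.
R5 applies (level before this adjustment is 10 ≥ 6, so +4): 10 + 4 = 14.
R6 applies (level before this adjustment is 14 ≥ 9, so +4): 14 + 4 = 18.
R7 applies: 18 − 3 = 15.
Final offense level: 15.
Criminal history: 6 prior points → Category III (6+).
Level 15 falls in the 15 band.
Grid: Level 15 × Category III = 320-336 weeks.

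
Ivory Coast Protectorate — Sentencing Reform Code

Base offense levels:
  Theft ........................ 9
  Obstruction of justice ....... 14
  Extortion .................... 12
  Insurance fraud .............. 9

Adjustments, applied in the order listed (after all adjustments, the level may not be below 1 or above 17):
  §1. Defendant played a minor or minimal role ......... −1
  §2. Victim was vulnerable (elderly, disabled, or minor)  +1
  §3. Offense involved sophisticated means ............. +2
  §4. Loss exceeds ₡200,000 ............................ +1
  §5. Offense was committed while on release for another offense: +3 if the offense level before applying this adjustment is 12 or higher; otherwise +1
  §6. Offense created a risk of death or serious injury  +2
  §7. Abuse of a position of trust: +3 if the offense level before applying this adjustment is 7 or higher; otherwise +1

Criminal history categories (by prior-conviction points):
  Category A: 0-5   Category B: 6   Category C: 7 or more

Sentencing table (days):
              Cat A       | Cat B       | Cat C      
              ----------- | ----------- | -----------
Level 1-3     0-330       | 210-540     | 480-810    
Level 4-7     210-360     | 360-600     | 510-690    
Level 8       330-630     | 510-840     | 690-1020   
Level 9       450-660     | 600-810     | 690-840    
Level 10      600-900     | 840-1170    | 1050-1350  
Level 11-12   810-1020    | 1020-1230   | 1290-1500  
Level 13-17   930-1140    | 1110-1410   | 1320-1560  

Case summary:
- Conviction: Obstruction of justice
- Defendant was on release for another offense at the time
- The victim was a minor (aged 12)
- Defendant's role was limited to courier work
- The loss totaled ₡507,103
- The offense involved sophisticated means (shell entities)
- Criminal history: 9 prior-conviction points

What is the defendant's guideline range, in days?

Base offense level for obstruction of justice: 14.
§1 applies: 14 − 1 = 13.
§2 applies: 13 + 1 = 14.
§3 applies: 14 + 2 = 16.
§4 applies: 16 + 1 = 17.
§5 applies (level before this adjustment is 17 ≥ 12, so +3): 17 + 3 = 20.
§6 does not apply.
§7 does not apply.
Level 20 exceeds the maximum of 17; capped at 17.
Final offense level: 17.
Criminal history: 9 prior points → Category C (7+).
Level 17 falls in the 13-17 band.
Grid: Level 13-17 × Category C = 1320-1560 days.

1320-1560 days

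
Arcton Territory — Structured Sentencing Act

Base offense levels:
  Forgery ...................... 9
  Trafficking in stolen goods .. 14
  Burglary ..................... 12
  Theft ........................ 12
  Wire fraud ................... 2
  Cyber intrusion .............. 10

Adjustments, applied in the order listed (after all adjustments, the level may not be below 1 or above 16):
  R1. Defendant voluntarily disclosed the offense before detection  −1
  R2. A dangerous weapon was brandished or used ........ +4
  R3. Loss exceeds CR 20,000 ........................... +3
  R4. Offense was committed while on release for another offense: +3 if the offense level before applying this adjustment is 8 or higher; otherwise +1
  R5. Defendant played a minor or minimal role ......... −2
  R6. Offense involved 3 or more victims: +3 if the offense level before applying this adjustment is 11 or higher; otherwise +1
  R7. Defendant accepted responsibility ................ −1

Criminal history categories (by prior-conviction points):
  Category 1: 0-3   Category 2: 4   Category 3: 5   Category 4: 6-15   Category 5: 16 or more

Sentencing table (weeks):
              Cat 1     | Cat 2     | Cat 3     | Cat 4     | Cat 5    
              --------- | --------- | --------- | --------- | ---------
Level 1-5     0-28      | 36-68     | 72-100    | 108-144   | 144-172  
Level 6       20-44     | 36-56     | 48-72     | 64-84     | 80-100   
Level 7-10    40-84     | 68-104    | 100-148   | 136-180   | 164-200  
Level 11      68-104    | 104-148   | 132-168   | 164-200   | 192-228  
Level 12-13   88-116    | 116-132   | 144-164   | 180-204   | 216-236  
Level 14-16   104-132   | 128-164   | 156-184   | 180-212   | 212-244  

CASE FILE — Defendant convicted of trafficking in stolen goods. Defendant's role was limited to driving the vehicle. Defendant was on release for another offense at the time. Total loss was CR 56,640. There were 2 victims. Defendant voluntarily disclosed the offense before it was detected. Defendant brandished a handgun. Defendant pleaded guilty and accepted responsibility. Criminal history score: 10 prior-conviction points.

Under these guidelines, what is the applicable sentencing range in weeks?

180-212 weeks

Base offense level for trafficking in stolen goods: 14.
R1 applies: 14 − 1 = 13.
R2 applies: 13 + 4 = 17.
R3 applies: 17 + 3 = 20.
R4 applies (level before this adjustment is 20 ≥ 8, so +3): 20 + 3 = 23.
R5 applies: 23 − 2 = 21.
R7 applies: 21 − 1 = 20.
Level 20 exceeds the maximum of 16; capped at 16.
Final offense level: 16.
Criminal history: 10 prior points → Category 4 (6-15).
Level 16 falls in the 14-16 band.
Grid: Level 14-16 × Category 4 = 180-212 weeks.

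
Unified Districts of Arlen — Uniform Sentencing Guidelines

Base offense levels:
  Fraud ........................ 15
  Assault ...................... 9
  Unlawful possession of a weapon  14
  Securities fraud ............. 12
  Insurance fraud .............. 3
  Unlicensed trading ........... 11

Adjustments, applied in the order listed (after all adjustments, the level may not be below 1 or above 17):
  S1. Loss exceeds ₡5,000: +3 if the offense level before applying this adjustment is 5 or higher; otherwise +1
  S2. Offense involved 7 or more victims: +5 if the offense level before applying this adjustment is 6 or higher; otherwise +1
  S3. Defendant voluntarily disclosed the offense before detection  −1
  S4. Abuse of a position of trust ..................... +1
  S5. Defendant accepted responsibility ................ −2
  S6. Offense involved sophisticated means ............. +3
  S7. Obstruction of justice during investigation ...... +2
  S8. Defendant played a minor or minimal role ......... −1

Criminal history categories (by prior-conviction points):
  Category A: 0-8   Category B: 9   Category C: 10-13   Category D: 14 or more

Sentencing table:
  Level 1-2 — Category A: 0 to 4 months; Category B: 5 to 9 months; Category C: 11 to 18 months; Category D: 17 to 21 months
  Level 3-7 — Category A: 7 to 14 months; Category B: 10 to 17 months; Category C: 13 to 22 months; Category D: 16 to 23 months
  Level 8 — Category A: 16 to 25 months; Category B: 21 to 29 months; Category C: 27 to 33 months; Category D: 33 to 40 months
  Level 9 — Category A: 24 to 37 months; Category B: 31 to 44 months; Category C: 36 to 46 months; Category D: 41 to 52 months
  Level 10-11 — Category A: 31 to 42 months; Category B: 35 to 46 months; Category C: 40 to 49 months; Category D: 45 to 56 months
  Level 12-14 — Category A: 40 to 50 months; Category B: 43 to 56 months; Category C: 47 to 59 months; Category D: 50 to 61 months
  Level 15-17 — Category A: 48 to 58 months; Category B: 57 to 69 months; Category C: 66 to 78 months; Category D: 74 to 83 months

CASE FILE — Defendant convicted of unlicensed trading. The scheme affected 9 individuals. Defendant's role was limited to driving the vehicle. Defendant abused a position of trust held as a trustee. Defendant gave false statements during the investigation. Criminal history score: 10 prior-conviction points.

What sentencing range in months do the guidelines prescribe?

66-78 months

Base offense level for unlicensed trading: 11.
S2 applies (level before this adjustment is 11 ≥ 6, so +5): 11 + 5 = 16.
S3 does not apply.
S4 applies: 16 + 1 = 17.
S7 applies: 17 + 2 = 19.
S8 applies: 19 − 1 = 18.
Level 18 exceeds the maximum of 17; capped at 17.
Final offense level: 17.
Criminal history: 10 prior points → Category C (10-13).
Level 17 falls in the 15-17 band.
Grid: Level 15-17 × Category C = 66-78 months.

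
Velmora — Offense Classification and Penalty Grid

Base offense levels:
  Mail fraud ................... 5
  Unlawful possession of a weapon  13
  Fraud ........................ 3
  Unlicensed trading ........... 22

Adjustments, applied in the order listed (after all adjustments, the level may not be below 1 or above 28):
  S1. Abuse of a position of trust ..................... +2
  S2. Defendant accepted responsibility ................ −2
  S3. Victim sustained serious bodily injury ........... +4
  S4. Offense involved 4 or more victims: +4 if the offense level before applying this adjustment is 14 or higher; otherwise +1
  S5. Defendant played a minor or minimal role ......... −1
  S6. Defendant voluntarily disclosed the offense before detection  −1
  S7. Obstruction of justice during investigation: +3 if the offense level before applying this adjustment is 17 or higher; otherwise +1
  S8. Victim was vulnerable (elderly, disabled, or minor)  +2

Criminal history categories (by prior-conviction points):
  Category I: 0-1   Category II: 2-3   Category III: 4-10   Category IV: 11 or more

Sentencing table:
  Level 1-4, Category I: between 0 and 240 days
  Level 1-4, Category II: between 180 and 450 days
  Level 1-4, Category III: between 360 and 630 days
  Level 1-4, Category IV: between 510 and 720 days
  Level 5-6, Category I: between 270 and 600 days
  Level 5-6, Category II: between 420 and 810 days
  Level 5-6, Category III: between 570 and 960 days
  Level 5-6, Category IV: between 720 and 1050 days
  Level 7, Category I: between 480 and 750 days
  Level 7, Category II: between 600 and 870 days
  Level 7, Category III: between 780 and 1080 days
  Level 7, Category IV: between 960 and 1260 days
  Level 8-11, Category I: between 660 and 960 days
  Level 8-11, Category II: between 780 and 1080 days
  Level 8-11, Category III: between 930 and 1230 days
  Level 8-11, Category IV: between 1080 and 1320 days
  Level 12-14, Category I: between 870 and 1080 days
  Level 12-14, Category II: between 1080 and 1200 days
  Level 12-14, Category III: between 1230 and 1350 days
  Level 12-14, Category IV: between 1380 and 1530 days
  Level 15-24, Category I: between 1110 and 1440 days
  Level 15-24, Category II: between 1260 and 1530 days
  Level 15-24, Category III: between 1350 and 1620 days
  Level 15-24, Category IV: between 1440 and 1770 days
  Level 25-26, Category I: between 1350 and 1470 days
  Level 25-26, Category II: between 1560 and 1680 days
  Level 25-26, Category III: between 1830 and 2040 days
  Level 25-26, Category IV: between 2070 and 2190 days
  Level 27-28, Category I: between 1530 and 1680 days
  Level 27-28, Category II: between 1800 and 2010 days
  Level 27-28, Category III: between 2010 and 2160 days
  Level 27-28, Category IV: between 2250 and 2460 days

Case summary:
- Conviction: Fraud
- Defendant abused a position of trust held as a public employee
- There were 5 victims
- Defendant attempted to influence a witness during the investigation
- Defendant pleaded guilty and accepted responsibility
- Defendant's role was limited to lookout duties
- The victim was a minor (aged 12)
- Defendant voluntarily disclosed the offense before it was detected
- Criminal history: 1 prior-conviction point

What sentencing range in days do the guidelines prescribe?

Base offense level for fraud: 3.
S1 applies: 3 + 2 = 5.
S2 applies: 5 − 2 = 3.
S3 does not apply.
S4 applies (level before this adjustment is 3 < 14, so +1): 3 + 1 = 4.
S5 applies: 4 − 1 = 3.
S6 applies: 3 − 1 = 2.
S7 applies (level before this adjustment is 2 < 17, so +1): 2 + 1 = 3.
S8 applies: 3 + 2 = 5.
Final offense level: 5.
Criminal history: 1 prior point → Category I (0-1).
Level 5 falls in the 5-6 band.
Grid: Level 5-6 × Category I = 270-600 days.

270-600 days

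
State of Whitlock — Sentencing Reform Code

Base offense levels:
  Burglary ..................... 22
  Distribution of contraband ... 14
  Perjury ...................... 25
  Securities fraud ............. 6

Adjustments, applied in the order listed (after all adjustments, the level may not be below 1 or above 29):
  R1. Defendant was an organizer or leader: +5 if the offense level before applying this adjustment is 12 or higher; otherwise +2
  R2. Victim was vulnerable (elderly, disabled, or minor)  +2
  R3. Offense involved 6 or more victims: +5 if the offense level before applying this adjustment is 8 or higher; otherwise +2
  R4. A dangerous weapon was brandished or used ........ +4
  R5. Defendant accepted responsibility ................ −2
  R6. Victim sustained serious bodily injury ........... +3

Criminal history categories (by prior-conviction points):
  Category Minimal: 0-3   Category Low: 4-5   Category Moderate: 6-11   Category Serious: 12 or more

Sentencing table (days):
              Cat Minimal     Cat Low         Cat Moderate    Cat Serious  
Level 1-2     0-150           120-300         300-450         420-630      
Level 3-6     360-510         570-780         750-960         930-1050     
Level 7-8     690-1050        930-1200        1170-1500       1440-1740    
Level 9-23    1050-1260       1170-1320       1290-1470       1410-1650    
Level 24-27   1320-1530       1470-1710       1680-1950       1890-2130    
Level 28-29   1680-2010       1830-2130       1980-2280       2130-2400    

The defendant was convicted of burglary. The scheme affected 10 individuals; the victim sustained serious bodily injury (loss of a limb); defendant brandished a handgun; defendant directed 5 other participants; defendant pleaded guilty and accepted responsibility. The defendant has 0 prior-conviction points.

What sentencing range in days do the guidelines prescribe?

Base offense level for burglary: 22.
R1 applies (level before this adjustment is 22 ≥ 12, so +5): 22 + 5 = 27.
R2 does not apply.
R3 applies (level before this adjustment is 27 ≥ 8, so +5): 27 + 5 = 32.
R4 applies: 32 + 4 = 36.
R5 applies: 36 − 2 = 34.
R6 applies: 34 + 3 = 37.
Level 37 exceeds the maximum of 29; capped at 29.
Final offense level: 29.
Criminal history: 0 prior points → Category Minimal (0-3).
Level 29 falls in the 28-29 band.
Grid: Level 28-29 × Category Minimal = 1680-2010 days.

1680-2010 days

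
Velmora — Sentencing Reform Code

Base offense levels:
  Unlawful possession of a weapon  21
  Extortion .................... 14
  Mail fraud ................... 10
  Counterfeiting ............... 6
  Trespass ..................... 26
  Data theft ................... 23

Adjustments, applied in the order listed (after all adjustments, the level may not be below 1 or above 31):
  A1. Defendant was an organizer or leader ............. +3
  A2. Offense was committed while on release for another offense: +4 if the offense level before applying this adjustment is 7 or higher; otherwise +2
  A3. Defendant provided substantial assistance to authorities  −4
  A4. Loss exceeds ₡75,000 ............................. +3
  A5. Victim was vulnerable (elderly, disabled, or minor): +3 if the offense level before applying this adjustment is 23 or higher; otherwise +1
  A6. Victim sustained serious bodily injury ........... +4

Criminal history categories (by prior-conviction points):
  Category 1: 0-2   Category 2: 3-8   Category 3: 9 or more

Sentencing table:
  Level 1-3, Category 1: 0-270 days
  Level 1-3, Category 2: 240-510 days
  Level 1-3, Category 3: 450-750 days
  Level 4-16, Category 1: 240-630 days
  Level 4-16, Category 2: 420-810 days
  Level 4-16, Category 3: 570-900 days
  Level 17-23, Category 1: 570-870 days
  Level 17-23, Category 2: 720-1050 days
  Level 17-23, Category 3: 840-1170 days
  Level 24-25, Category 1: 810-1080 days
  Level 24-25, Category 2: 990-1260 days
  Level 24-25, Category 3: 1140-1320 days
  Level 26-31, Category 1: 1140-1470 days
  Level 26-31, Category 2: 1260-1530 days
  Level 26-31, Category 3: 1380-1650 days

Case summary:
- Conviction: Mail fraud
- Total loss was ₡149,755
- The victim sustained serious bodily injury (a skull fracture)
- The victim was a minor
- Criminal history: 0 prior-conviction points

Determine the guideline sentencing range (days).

Base offense level for mail fraud: 10.
A4 applies: 10 + 3 = 13.
A5 applies (level before this adjustment is 13 < 23, so +1): 13 + 1 = 14.
A6 applies: 14 + 4 = 18.
Final offense level: 18.
Criminal history: 0 prior points → Category 1 (0-2).
Level 18 falls in the 17-23 band.
Grid: Level 17-23 × Category 1 = 570-870 days.

570-870 days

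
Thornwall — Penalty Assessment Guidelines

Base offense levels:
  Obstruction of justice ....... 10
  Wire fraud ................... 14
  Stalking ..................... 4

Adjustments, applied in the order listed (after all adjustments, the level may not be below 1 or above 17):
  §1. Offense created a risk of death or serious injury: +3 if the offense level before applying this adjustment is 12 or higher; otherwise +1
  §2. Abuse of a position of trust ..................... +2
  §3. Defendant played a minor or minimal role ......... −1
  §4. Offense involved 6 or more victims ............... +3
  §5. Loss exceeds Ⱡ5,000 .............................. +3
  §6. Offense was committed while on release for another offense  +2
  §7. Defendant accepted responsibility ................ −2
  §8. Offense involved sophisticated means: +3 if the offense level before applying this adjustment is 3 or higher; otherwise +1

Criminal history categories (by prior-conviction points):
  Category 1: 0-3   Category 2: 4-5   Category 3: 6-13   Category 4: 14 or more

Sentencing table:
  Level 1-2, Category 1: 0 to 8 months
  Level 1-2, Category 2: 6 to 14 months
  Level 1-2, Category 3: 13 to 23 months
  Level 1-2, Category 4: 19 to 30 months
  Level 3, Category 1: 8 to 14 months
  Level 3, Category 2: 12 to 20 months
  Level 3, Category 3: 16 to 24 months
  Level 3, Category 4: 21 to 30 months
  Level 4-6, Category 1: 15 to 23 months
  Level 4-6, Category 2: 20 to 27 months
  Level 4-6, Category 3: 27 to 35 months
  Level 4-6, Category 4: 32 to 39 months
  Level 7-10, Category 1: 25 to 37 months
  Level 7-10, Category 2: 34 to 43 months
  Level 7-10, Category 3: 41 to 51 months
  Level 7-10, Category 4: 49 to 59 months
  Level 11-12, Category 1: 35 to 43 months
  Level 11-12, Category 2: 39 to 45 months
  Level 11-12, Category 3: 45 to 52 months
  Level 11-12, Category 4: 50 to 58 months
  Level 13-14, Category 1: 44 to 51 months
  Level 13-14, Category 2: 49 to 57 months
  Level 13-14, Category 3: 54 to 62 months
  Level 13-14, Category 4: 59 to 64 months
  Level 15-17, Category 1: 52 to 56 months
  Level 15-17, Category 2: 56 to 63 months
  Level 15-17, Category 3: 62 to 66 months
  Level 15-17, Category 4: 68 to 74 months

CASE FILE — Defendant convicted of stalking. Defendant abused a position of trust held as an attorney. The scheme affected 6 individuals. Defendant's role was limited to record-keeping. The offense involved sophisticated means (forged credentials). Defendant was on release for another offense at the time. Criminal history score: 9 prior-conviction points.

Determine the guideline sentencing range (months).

54-62 months

Base offense level for stalking: 4.
§2 applies: 4 + 2 = 6.
§3 applies: 6 − 1 = 5.
§4 applies: 5 + 3 = 8.
§6 applies: 8 + 2 = 10.
§7 does not apply.
§8 applies (level before this adjustment is 10 ≥ 3, so +3): 10 + 3 = 13.
Final offense level: 13.
Criminal history: 9 prior points → Category 3 (6-13).
Level 13 falls in the 13-14 band.
Grid: Level 13-14 × Category 3 = 54-62 months.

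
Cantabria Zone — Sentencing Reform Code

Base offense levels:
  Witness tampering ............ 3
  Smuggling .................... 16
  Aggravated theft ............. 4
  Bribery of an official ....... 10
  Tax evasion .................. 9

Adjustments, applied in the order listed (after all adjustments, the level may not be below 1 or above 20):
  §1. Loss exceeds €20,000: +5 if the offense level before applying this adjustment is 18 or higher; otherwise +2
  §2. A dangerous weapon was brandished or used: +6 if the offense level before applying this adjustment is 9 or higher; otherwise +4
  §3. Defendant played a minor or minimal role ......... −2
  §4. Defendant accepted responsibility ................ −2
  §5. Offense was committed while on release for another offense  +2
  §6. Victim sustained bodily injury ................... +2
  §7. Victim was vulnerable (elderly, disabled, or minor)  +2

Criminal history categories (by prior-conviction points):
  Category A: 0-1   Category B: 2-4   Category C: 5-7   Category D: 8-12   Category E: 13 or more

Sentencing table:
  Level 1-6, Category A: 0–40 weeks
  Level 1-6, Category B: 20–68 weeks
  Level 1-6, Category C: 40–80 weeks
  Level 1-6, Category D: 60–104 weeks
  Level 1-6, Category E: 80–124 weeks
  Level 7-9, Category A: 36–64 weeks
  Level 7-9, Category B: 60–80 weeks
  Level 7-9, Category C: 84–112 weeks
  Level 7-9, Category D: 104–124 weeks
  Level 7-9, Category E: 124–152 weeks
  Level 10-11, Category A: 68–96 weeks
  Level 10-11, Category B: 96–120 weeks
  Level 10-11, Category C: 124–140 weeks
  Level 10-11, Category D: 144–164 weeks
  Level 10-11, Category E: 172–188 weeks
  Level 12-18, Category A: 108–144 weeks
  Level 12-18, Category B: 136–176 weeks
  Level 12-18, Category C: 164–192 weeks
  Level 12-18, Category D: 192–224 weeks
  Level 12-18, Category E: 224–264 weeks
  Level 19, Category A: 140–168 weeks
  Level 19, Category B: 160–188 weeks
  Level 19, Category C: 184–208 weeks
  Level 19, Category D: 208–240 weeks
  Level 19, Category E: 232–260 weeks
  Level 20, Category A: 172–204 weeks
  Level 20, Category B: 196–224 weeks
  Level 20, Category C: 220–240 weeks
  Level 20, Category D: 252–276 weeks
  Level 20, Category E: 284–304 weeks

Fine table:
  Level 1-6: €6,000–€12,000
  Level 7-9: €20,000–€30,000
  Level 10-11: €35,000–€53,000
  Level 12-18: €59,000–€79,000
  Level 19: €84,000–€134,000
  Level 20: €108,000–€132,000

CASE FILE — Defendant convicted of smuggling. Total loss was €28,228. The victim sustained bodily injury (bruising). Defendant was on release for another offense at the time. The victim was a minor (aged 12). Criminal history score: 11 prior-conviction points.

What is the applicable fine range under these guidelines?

Base offense level for smuggling: 16.
§1 applies (level before this adjustment is 16 < 18, so +2): 16 + 2 = 18.
§3 does not apply.
§4 does not apply.
§5 applies: 18 + 2 = 20.
§6 applies: 20 + 2 = 22.
§7 applies: 22 + 2 = 24.
Level 24 exceeds the maximum of 20; capped at 20.
Final offense level: 20.
Level 20 falls in the 20 band.
Fine table: Level 20 → €108,000–€132,000.

€108,000–€132,000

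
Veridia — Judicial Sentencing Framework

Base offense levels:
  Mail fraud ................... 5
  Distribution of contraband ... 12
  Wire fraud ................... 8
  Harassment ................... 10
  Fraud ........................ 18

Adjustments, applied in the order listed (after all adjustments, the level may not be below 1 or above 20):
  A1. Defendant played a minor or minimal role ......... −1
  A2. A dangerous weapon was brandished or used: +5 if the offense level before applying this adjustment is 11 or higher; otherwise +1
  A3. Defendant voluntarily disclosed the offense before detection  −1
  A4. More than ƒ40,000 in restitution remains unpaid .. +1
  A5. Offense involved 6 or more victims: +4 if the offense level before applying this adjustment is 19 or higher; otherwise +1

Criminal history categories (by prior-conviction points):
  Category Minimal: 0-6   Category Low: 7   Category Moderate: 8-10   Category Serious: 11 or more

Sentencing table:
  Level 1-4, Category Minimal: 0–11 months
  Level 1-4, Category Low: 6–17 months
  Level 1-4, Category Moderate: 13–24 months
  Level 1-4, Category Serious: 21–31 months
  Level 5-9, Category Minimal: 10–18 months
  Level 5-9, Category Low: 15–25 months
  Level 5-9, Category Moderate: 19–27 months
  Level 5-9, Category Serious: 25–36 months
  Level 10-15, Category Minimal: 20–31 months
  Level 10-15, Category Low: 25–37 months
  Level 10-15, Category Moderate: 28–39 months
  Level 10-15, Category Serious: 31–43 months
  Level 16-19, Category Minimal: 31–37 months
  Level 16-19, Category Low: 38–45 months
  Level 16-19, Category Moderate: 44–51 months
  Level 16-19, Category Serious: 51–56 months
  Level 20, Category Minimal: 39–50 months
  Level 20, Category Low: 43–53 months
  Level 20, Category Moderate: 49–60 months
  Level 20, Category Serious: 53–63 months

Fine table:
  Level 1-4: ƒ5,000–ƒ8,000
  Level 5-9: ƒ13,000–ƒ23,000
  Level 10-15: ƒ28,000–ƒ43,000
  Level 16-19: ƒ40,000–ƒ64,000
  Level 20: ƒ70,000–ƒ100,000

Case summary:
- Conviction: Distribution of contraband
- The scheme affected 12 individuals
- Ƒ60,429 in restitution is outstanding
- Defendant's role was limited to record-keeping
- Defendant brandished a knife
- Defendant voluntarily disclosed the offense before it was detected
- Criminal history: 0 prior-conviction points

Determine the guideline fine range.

ƒ40,000–ƒ64,000

Base offense level for distribution of contraband: 12.
A1 applies: 12 − 1 = 11.
A2 applies (level before this adjustment is 11 ≥ 11, so +5): 11 + 5 = 16.
A3 applies: 16 − 1 = 15.
A4 applies: 15 + 1 = 16.
A5 applies (level before this adjustment is 16 < 19, so +1): 16 + 1 = 17.
Final offense level: 17.
Level 17 falls in the 16-19 band.
Fine table: Level 16-19 → ƒ40,000–ƒ64,000.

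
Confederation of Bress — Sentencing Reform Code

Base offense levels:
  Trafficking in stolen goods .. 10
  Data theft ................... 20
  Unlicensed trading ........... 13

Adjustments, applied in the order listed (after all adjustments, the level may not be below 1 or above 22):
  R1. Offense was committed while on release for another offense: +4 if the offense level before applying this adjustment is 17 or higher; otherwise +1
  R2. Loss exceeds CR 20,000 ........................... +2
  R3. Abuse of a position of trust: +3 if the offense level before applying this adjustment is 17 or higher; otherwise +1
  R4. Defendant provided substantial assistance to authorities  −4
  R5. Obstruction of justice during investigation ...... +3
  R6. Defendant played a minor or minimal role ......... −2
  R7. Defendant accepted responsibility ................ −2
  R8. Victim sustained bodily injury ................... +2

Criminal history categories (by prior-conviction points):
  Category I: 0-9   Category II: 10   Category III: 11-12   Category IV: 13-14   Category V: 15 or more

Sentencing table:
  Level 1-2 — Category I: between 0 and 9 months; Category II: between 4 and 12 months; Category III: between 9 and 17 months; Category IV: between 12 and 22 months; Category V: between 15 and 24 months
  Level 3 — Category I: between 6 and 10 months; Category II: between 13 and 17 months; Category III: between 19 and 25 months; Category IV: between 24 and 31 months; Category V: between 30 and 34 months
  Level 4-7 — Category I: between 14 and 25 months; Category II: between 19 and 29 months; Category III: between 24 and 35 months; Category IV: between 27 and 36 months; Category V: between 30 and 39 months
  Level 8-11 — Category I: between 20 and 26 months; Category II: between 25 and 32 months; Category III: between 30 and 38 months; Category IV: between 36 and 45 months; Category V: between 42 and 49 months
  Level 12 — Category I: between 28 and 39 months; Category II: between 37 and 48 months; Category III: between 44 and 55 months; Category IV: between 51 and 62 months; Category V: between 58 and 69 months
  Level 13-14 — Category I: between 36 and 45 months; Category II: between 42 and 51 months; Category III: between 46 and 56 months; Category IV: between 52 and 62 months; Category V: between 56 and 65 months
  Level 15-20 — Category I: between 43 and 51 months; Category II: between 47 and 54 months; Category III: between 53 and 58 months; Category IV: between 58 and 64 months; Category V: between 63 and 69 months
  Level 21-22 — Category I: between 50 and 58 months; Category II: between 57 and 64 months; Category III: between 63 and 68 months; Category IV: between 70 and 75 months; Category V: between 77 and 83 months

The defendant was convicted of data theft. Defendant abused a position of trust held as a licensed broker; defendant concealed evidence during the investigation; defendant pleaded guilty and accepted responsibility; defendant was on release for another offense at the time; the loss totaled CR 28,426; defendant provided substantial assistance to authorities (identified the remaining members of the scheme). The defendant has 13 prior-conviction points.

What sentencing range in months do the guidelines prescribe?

70-75 months

Base offense level for data theft: 20.
R1 applies (level before this adjustment is 20 ≥ 17, so +4): 20 + 4 = 24.
R2 applies: 24 + 2 = 26.
R3 applies (level before this adjustment is 26 ≥ 17, so +3): 26 + 3 = 29.
R4 applies: 29 − 4 = 25.
R5 applies: 25 + 3 = 28.
R7 applies: 28 − 2 = 26.
R8 does not apply.
Level 26 exceeds the maximum of 22; capped at 22.
Final offense level: 22.
Criminal history: 13 prior points → Category IV (13-14).
Level 22 falls in the 21-22 band.
Grid: Level 21-22 × Category IV = 70-75 months.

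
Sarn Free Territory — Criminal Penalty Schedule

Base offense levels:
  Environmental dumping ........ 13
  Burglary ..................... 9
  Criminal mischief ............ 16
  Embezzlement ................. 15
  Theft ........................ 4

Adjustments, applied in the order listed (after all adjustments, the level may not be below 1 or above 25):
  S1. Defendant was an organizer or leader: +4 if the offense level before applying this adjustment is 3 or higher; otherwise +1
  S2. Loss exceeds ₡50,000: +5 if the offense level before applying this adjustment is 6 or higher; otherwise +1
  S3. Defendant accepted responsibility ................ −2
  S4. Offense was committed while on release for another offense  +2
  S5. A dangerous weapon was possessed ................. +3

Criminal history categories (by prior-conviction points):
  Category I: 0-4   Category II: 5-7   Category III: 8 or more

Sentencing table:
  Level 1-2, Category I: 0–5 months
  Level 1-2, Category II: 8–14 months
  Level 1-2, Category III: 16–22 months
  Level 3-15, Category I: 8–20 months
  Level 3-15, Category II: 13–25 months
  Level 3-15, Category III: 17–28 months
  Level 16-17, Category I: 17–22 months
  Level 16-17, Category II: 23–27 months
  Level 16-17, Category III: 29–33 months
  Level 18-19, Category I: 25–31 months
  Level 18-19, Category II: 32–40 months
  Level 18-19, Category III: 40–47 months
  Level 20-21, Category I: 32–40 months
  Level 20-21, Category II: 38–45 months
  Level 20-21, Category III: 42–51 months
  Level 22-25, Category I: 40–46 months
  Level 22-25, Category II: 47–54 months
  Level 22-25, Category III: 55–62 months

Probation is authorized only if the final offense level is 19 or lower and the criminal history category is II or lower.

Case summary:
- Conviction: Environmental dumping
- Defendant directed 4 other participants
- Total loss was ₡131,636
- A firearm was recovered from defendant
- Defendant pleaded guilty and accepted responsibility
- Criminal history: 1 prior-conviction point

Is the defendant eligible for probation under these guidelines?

No

Base offense level for environmental dumping: 13.
S1 applies (level before this adjustment is 13 ≥ 3, so +4): 13 + 4 = 17.
S2 applies (level before this adjustment is 17 ≥ 6, so +5): 17 + 5 = 22.
S3 applies: 22 − 2 = 20.
S5 applies: 20 + 3 = 23.
Final offense level: 23.
Criminal history: 1 prior point → Category I (0-4).
Level 23 falls in the 22-25 band.
Grid: Level 22-25 × Category I = 40-46 months.
Probation check: level 23 > 19 and category I ≤ II → not eligible.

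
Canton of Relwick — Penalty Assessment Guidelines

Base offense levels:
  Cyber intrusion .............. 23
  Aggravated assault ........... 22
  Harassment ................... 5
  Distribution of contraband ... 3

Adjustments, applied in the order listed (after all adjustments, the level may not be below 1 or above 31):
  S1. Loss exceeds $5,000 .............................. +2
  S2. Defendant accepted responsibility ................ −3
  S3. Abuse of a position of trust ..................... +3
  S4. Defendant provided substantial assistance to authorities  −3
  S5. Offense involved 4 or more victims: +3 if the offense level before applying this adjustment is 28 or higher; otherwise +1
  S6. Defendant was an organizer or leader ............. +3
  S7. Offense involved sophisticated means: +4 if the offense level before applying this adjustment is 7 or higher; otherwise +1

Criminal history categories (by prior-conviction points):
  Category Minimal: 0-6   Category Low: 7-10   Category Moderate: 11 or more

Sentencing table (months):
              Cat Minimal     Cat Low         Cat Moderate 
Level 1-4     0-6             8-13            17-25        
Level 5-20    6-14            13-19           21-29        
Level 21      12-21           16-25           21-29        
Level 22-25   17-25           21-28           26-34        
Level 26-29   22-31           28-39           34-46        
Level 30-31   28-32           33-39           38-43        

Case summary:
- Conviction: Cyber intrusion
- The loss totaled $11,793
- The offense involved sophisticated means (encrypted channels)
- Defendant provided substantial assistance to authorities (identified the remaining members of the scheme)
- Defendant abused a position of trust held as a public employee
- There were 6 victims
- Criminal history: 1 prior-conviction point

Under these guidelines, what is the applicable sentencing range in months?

28-32 months

Base offense level for cyber intrusion: 23.
S1 applies: 23 + 2 = 25.
S3 applies: 25 + 3 = 28.
S4 applies: 28 − 3 = 25.
S5 applies (level before this adjustment is 25 < 28, so +1): 25 + 1 = 26.
S7 applies (level before this adjustment is 26 ≥ 7, so +4): 26 + 4 = 30.
Final offense level: 30.
Criminal history: 1 prior point → Category Minimal (0-6).
Level 30 falls in the 30-31 band.
Grid: Level 30-31 × Category Minimal = 28-32 months.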